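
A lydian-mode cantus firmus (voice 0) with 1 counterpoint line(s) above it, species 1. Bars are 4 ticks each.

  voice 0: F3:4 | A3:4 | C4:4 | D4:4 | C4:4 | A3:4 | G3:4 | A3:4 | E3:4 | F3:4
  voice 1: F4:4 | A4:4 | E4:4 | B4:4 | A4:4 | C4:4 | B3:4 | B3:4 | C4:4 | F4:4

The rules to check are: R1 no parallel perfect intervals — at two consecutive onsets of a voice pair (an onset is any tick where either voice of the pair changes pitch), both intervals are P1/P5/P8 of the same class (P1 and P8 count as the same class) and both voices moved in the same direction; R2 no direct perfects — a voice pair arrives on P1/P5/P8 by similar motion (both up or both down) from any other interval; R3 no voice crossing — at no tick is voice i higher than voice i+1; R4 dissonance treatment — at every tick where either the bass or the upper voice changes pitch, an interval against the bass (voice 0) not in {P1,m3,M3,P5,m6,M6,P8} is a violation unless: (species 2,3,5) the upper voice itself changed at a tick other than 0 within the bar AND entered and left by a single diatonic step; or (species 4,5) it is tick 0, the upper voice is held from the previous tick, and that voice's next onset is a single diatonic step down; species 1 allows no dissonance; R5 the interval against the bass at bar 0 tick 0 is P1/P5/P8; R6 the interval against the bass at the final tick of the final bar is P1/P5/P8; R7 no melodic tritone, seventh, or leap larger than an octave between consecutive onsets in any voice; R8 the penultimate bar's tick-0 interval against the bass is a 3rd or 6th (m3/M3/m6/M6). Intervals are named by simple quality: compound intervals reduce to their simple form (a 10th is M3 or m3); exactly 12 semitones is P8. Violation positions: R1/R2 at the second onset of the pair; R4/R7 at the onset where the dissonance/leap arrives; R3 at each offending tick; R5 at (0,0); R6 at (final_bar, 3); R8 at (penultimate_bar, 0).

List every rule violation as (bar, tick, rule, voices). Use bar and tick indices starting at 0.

bar 0: v0=F3 v1=F4 downbeat P8
bar 1: v0=A3 v1=A4 downbeat P8
bar 2: v0=C4 v1=E4 downbeat M3
bar 3: v0=D4 v1=B4 downbeat M6
bar 4: v0=C4 v1=A4 downbeat M6
bar 5: v0=A3 v1=C4 downbeat m3
bar 6: v0=G3 v1=B3 downbeat M3
bar 7: v0=A3 v1=B3 downbeat M2
bar 8: v0=E3 v1=C4 downbeat m6
bar 9: v0=F3 v1=F4 downbeat P8
  -> R1 @ bar 1 tick 0 v(0, 1): F3/F4 P8 -> A3/A4 P8 similar
  -> R4 @ bar 7 tick 0 v(0, 1): A3/B3 M2 untreated
  -> R2 @ bar 9 tick 0 v(0, 1): E3/C4 m6 -> F3/F4 P8 similar

(1, 0, R1, (0, 1))
(7, 0, R4, (0, 1))
(9, 0, R2, (0, 1))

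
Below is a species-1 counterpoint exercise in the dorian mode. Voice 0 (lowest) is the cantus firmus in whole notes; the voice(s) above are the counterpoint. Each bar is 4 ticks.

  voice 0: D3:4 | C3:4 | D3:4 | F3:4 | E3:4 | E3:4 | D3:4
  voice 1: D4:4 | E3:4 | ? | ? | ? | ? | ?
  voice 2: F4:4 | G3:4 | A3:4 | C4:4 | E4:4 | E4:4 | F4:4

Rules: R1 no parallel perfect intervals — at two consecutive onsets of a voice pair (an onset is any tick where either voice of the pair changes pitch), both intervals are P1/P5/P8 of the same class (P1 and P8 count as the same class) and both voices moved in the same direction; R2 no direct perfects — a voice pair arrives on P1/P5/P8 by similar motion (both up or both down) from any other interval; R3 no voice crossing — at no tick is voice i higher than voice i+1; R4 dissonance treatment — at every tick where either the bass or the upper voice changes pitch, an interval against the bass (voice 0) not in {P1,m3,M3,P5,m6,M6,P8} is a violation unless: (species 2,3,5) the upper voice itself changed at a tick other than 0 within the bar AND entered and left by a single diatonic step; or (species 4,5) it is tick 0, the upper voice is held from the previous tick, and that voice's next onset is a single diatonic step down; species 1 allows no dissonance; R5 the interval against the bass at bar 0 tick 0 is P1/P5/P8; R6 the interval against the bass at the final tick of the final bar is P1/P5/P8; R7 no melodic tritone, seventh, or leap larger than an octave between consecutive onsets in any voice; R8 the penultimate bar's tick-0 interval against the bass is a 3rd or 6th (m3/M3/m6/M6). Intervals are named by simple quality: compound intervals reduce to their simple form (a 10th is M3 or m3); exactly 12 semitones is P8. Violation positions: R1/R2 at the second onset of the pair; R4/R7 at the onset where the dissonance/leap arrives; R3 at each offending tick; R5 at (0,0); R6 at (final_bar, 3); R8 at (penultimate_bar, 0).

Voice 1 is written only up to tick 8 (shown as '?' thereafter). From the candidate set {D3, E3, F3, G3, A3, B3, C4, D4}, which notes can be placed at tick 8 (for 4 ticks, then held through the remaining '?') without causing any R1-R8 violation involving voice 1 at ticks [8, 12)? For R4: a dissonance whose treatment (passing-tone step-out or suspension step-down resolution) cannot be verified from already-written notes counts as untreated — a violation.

{D3, F3}

D3: legal
E3: violates R4
F3: legal
G3: violates R4
A3: violates R2
B3: violates R3
C4: violates R3,R4
D4: violates R2,R3,R7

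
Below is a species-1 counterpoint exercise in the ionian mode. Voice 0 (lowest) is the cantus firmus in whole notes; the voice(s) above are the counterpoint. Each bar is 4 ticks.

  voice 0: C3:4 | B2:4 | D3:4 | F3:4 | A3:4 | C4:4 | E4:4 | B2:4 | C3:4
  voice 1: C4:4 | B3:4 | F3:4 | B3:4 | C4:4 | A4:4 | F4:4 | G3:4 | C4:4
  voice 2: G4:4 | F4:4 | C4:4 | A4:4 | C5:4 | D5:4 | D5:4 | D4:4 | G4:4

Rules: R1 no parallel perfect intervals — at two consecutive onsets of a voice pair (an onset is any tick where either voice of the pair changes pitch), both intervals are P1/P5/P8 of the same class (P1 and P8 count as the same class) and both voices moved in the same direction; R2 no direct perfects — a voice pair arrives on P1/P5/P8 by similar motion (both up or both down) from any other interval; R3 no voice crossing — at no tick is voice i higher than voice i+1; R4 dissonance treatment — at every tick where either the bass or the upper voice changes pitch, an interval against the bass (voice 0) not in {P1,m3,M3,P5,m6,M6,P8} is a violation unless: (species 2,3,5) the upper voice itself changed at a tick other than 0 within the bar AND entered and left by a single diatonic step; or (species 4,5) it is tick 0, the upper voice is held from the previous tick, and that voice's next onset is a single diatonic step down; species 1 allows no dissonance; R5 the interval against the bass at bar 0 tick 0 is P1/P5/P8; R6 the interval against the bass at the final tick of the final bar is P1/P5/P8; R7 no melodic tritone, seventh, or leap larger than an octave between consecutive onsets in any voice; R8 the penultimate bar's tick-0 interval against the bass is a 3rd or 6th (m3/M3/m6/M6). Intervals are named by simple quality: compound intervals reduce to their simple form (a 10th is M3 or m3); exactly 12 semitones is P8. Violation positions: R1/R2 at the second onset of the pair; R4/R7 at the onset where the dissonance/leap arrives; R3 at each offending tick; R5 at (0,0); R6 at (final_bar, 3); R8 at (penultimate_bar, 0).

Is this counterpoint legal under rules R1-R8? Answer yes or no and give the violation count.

No (17 violations)

bar 0: v0=C3 v1=C4 v2=G4 (P5)
bar 1: v0=B2 v1=B3 v2=F4 (TT)
bar 2: v0=D3 v1=F3 v2=C4 (m7)
bar 3: v0=F3 v1=B3 v2=A4 (M3)
bar 4: v0=A3 v1=C4 v2=C5 (m3)
bar 5: v0=C4 v1=A4 v2=D5 (M2)
bar 6: v0=E4 v1=F4 v2=D5 (m7)
bar 7: v0=B2 v1=G3 v2=D4 (m3)
bar 8: v0=C3 v1=C4 v2=G4 (P5)
  R1 @ bar1.0: C3/C4 P8 -> B2/B3 P8 similar
  R4 @ bar1.0: B2/F4 TT untreated
  R2 @ bar2.0: B3/F4 TT -> F3/C4 P5 similar
  R4 @ bar2.0: D3/C4 m7 untreated
  R7 @ bar2.0: B3->F3 leap 6st
  R4 @ bar3.0: F3/B3 TT untreated
  R7 @ bar3.0: F3->B3 leap 6st
  R2 @ bar4.0: B3/A4 m7 -> C4/C5 P8 similar
  R4 @ bar5.0: C4/D5 M2 untreated
  R4 @ bar6.0: E4/F4 m2 untreated
  R4 @ bar6.0: E4/D5 m7 untreated
  R2 @ bar7.0: F4/D5 M6 -> G3/D4 P5 similar
  R7 @ bar7.0: E4->B2 leap 17st
  R7 @ bar7.0: F4->G3 leap 10st
  R1 @ bar8.0: G3/D4 P5 -> C4/G4 P5 similar
  R2 @ bar8.0: B2/G3 m6 -> C3/C4 P8 similar
  R2 @ bar8.0: B2/D4 m3 -> C3/G4 P5 similar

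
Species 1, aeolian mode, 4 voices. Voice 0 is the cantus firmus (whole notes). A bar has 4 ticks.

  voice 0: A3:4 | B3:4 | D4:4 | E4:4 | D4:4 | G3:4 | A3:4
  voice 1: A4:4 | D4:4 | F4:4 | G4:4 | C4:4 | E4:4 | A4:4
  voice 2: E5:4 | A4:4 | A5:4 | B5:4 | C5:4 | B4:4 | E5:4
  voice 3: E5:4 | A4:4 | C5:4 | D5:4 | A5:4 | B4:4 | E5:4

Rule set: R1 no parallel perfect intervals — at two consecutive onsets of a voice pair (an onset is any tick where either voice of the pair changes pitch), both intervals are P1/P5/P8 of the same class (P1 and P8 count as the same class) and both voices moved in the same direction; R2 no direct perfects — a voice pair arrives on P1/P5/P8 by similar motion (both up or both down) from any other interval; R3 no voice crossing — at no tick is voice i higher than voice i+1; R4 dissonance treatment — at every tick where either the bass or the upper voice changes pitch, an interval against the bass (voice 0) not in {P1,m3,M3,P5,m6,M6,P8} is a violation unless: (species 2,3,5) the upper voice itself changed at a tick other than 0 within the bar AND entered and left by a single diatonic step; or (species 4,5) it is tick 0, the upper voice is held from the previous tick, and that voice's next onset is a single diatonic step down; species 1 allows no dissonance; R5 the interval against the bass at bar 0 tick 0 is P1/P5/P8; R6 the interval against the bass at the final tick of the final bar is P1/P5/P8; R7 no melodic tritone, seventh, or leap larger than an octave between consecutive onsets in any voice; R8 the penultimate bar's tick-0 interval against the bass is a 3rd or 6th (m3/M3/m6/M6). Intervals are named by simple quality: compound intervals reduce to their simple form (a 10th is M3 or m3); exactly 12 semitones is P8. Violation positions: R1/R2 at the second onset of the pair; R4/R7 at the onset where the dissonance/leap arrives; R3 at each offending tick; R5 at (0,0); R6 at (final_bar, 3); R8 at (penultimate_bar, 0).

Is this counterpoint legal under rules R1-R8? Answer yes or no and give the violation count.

No (35 violations)

bar 0: v0=A3 v1=A4 v2=E5 v3=E5 (P5)
bar 1: v0=B3 v1=D4 v2=A4 v3=A4 (m7)
bar 2: v0=D4 v1=F4 v2=A5 v3=C5 (m7)
bar 3: v0=E4 v1=G4 v2=B5 v3=D5 (m7)
bar 4: v0=D4 v1=C4 v2=C5 v3=A5 (P5)
bar 5: v0=G3 v1=E4 v2=B4 v3=B4 (M3)
bar 6: v0=A3 v1=A4 v2=E5 v3=E5 (P5)
  R1 @ bar1.0: A4/E5 P5 -> D4/A4 P5 similar
  R1 @ bar1.0: A4/E5 P5 -> D4/A4 P5 similar
  R1 @ bar1.0: E5/E5 P1 -> A4/A4 P1 similar
  R4 @ bar1.0: B3/A4 m7 untreated
  R4 @ bar1.0: B3/A4 m7 untreated
  R1 @ bar2.0: D4/A4 P5 -> F4/C5 P5 similar
  R2 @ bar2.0: B3/A4 m7 -> D4/A5 P5 similar
  R3 @ bar2.0: A5 above C5
  R4 @ bar2.0: D4/C5 m7 untreated
  R3 @ bar2.1: A5 above C5
  R3 @ bar2.2: A5 above C5
  R3 @ bar2.3: A5 above C5
  R1 @ bar3.0: D4/A5 P5 -> E4/B5 P5 similar
  R1 @ bar3.0: F4/C5 P5 -> G4/D5 P5 similar
  R3 @ bar3.0: B5 above D5
  R4 @ bar3.0: E4/D5 m7 untreated
  R3 @ bar3.1: B5 above D5
  R3 @ bar3.2: B5 above D5
  R3 @ bar3.3: B5 above D5
  R2 @ bar4.0: G4/B5 M3 -> C4/C5 P8 similar
  R3 @ bar4.0: D4 above C4
  R4 @ bar4.0: D4/C4 M2 untreated
  R4 @ bar4.0: D4/C5 m7 untreated
  R7 @ bar4.0: B5->C5 leap 11st
  R3 @ bar4.1: D4 above C4
  R3 @ bar4.2: D4 above C4
  R3 @ bar4.3: D4 above C4
  R2 @ bar5.0: C5/A5 M6 -> B4/B4 P1 similar
  R7 @ bar5.0: A5->B4 leap 10st
  R1 @ bar6.0: E4/B4 P5 -> A4/E5 P5 similar
  R1 @ bar6.0: E4/B4 P5 -> A4/E5 P5 similar
  R1 @ bar6.0: B4/B4 P1 -> E5/E5 P1 similar
  R2 @ bar6.0: G3/E4 M6 -> A3/A4 P8 similar
  R2 @ bar6.0: G3/B4 M3 -> A3/E5 P5 similar
  R2 @ bar6.0: G3/B4 M3 -> A3/E5 P5 similar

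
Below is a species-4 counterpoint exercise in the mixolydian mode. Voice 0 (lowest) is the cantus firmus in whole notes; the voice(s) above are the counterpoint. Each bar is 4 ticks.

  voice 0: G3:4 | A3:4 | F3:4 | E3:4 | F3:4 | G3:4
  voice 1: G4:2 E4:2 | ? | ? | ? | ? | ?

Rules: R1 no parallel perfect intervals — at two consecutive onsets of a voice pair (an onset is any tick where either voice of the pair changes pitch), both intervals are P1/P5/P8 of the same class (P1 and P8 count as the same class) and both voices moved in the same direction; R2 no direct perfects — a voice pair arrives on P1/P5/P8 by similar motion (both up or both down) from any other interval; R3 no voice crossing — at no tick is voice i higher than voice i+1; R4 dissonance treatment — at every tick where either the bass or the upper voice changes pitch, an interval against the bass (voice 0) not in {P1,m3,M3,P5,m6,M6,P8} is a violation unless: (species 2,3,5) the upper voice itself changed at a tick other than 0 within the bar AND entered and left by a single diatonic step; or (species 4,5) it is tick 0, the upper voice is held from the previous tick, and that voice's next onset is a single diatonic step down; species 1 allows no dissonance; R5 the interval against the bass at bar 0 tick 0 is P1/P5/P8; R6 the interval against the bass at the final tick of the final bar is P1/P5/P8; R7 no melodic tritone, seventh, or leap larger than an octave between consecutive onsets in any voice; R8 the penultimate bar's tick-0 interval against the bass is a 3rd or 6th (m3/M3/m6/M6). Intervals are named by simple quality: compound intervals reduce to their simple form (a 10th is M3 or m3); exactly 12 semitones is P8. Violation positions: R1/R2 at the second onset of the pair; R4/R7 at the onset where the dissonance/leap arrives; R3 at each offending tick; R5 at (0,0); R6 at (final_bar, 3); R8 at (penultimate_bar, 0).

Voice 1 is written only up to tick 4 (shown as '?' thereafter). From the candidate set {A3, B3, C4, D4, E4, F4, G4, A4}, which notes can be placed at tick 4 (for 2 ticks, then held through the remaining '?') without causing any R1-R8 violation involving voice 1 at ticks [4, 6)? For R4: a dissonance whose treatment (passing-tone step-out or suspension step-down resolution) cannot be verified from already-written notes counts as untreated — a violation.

{A3, C4, E4, F4}

A3: legal
B3: violates R4
C4: legal
D4: violates R4
E4: legal
F4: legal
G4: violates R4
A4: violates R2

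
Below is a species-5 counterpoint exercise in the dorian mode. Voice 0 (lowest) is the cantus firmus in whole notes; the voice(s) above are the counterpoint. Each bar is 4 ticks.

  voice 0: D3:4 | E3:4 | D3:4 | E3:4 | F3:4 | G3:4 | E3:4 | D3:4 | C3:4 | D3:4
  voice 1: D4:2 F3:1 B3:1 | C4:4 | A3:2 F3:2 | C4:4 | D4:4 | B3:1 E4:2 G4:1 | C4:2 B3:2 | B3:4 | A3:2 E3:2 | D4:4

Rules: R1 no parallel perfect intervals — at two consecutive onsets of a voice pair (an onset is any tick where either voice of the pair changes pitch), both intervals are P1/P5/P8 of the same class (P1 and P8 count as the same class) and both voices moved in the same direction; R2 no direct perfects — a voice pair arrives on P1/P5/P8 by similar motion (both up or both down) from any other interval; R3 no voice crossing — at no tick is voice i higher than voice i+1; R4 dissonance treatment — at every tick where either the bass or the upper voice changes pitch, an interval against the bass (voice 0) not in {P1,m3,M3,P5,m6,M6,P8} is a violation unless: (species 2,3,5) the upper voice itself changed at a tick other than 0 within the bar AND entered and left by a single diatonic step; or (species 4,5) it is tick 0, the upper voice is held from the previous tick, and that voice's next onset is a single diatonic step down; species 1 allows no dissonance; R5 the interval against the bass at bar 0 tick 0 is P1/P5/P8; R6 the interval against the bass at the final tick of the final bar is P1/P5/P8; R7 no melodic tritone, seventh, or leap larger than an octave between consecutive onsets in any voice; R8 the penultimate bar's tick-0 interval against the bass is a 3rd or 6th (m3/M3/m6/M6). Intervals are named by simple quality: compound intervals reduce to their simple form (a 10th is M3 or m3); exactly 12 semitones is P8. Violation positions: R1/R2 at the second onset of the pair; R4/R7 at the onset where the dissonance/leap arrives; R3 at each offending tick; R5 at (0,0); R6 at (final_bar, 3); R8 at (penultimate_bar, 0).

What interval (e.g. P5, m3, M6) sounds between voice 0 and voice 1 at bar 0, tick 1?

voice 0=D3 voice 1=D4 -> P8

P8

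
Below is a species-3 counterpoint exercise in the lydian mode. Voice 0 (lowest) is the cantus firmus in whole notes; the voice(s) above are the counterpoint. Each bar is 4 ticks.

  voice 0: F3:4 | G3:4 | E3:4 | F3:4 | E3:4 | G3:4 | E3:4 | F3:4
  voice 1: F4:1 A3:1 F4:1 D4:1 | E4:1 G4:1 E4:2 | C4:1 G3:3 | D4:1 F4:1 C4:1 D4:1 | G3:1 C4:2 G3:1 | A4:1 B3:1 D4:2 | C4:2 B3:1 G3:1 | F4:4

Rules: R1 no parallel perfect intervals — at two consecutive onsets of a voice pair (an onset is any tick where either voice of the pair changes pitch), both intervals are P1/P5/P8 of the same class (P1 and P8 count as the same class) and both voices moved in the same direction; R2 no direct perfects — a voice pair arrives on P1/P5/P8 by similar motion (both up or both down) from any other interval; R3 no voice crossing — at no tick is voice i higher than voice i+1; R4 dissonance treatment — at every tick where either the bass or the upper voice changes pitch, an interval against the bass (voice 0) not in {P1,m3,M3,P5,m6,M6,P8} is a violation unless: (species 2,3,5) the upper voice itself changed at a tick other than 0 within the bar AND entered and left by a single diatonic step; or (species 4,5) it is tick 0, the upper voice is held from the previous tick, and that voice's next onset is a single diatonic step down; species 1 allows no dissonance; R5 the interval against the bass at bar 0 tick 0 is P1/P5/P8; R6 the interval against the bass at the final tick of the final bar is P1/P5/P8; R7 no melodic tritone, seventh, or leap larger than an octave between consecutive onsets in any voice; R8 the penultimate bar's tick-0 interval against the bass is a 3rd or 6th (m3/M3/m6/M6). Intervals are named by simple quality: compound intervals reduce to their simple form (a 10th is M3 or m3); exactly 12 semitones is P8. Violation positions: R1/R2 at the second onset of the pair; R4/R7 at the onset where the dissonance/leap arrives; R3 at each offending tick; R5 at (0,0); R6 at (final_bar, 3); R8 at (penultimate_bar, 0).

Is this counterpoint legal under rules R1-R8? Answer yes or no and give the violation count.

bar 0: v0=F3 v1=F4 (P8)
bar 1: v0=G3 v1=E4 (M6)
bar 2: v0=E3 v1=C4 (m6)
bar 3: v0=F3 v1=D4 (M6)
bar 4: v0=E3 v1=G3 (m3)
bar 5: v0=G3 v1=A4 (M2)
bar 6: v0=E3 v1=C4 (m6)
bar 7: v0=F3 v1=F4 (P8)
  R4 @ bar5.0: G3/A4 M2 untreated
  R7 @ bar5.0: G3->A4 leap 14st
  R7 @ bar5.1: A4->B3 leap 10st
  R2 @ bar7.0: E3/G3 m3 -> F3/F4 P8 similar
  R7 @ bar7.0: G3->F4 leap 10st

No (5 violations)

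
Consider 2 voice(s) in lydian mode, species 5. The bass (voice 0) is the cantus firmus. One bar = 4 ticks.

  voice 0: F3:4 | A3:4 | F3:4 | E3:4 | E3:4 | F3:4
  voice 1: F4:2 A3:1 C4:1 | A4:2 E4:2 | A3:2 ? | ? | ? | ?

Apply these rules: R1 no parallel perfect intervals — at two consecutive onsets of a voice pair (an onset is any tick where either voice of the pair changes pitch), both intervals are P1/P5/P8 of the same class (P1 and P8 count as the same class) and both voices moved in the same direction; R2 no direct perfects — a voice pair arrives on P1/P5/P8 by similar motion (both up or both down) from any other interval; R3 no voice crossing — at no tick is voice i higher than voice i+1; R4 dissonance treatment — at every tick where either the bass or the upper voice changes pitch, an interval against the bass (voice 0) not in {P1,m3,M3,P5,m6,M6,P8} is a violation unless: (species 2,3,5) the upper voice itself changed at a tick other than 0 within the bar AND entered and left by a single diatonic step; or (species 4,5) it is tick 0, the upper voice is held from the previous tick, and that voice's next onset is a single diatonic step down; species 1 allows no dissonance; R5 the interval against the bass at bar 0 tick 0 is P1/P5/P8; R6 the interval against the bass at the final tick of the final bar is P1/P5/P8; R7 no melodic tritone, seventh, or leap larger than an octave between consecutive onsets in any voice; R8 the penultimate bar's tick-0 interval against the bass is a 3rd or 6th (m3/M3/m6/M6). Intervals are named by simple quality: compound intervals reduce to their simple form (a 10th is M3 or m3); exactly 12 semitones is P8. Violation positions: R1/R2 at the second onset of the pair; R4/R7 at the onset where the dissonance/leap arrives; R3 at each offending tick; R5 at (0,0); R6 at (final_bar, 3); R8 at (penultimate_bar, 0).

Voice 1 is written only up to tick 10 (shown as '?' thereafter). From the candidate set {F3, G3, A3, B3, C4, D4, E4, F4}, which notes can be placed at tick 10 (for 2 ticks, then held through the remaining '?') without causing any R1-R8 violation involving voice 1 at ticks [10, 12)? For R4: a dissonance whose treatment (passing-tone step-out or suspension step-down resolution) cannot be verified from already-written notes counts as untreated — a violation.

F3: legal
G3: violates R4
A3: legal
B3: violates R4
C4: legal
D4: legal
E4: violates R4
F4: legal

{A3, C4, D4, F3, F4}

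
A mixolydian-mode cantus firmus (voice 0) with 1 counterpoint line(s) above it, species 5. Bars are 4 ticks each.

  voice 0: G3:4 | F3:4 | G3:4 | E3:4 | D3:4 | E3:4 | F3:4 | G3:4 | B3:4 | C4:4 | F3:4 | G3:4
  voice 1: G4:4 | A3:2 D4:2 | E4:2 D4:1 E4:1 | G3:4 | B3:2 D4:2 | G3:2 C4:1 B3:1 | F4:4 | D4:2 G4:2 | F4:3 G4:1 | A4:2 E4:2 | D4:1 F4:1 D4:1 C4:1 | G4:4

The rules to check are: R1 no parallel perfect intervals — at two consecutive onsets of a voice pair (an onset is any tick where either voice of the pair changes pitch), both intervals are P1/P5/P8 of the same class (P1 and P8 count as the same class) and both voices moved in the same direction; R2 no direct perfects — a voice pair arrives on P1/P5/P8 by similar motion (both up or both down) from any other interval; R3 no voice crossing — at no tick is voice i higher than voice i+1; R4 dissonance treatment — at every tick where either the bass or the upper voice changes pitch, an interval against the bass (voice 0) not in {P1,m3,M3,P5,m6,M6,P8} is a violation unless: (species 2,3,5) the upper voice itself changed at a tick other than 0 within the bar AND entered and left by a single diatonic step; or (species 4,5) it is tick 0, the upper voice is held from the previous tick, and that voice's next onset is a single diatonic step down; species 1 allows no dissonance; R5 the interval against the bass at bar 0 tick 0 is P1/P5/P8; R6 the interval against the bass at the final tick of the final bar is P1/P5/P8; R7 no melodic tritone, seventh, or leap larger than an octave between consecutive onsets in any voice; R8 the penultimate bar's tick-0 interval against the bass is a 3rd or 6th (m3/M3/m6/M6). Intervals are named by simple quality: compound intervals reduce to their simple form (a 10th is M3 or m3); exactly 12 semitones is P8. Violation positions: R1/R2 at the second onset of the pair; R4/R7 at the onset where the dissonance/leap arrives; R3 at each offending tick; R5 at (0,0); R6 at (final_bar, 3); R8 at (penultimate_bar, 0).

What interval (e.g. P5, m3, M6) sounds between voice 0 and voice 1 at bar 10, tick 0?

voice 0=F3 voice 1=D4 -> M6

M6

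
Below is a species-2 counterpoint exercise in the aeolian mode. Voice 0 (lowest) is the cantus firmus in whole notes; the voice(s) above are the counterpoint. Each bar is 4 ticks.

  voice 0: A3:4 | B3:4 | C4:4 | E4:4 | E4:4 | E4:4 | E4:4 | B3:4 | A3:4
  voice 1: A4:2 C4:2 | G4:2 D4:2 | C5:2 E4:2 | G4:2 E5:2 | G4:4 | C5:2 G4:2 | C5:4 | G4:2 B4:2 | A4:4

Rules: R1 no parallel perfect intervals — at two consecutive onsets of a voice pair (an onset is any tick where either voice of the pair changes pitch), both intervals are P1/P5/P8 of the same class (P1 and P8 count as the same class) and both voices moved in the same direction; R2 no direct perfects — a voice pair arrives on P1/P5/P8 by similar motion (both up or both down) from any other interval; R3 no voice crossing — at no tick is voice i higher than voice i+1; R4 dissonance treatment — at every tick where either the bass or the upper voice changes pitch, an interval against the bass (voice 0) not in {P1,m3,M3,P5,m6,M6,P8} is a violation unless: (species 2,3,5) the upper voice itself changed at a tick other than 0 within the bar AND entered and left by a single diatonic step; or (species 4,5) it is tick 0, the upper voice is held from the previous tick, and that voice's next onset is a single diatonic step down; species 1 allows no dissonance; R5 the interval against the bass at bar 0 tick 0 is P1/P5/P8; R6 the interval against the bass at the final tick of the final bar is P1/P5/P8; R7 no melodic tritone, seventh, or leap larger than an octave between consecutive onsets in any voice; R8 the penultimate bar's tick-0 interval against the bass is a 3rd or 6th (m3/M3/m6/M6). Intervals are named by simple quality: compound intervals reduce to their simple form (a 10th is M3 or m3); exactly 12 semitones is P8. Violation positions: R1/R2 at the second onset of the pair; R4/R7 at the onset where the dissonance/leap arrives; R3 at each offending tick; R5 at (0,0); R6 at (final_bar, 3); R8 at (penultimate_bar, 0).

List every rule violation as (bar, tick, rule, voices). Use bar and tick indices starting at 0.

(2, 0, R2, (0, 1))
(2, 0, R7, (1,))
(8, 0, R1, (0, 1))

bar 0: v0=A3 v1=A4 downbeat P8
bar 1: v0=B3 v1=G4 downbeat m6
bar 2: v0=C4 v1=C5 downbeat P8
bar 3: v0=E4 v1=G4 downbeat m3
bar 4: v0=E4 v1=G4 downbeat m3
bar 5: v0=E4 v1=C5 downbeat m6
bar 6: v0=E4 v1=C5 downbeat m6
bar 7: v0=B3 v1=G4 downbeat m6
bar 8: v0=A3 v1=A4 downbeat P8
  -> R2 @ bar 2 tick 0 v(0, 1): B3/D4 m3 -> C4/C5 P8 similar
  -> R7 @ bar 2 tick 0 v(1,): D4->C5 leap 10st
  -> R1 @ bar 8 tick 0 v(0, 1): B3/B4 P8 -> A3/A4 P8 similar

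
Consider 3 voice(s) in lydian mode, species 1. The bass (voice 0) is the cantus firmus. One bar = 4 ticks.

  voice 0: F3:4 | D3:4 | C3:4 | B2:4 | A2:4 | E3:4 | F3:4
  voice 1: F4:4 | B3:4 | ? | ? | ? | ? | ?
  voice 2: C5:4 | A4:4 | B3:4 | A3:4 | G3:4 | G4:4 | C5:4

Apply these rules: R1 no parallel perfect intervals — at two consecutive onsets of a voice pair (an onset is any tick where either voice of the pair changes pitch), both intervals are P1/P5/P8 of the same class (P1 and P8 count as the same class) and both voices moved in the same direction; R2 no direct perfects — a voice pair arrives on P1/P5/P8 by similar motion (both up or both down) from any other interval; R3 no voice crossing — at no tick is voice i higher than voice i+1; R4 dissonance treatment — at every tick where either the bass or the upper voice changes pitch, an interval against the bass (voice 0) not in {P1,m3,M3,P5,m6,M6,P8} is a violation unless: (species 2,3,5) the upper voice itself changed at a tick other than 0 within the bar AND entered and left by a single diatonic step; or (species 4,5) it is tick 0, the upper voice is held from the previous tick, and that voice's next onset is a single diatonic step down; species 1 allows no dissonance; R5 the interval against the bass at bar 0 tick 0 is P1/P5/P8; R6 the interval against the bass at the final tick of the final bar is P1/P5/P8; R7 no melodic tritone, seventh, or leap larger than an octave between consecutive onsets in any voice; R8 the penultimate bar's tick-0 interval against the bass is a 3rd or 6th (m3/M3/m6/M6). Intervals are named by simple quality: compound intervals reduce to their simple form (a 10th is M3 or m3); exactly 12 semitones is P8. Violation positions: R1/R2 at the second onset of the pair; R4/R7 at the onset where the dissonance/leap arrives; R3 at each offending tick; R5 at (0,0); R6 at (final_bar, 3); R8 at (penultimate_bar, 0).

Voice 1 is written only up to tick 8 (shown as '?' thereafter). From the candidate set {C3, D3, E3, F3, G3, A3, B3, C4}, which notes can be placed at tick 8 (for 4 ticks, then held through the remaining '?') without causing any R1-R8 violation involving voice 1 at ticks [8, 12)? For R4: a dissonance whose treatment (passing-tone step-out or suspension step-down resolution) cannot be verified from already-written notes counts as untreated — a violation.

{A3}

C3: violates R2,R7
D3: violates R4
E3: violates R2
F3: violates R4,R7
G3: violates R2
A3: legal
B3: violates R4
C4: violates R3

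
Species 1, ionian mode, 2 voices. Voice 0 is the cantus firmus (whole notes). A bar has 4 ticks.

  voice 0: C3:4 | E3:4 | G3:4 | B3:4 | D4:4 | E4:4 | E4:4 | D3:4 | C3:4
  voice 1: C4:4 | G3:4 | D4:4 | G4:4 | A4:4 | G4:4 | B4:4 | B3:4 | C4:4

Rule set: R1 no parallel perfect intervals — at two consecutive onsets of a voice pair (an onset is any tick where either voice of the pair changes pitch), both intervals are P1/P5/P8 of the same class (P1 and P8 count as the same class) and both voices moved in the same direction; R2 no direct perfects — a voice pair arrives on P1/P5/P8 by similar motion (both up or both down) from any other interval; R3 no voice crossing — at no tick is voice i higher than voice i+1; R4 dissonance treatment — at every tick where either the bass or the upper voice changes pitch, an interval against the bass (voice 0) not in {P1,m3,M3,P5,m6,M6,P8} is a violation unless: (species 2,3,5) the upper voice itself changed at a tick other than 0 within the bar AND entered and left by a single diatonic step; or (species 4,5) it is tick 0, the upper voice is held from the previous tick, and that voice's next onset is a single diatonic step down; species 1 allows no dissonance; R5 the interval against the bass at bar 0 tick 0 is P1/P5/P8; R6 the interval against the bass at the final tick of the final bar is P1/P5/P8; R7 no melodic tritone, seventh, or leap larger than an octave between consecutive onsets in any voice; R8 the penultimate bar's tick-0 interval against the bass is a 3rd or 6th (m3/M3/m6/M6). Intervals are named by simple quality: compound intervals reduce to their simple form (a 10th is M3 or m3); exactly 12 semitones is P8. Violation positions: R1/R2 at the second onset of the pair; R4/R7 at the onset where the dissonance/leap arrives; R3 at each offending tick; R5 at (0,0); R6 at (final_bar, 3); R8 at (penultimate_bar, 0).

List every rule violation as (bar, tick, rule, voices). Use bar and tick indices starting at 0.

(2, 0, R2, (0, 1))
(4, 0, R2, (0, 1))
(7, 0, R7, (0,))

bar 0: v0=C3 v1=C4 downbeat P8
bar 1: v0=E3 v1=G3 downbeat m3
bar 2: v0=G3 v1=D4 downbeat P5
bar 3: v0=B3 v1=G4 downbeat m6
bar 4: v0=D4 v1=A4 downbeat P5
bar 5: v0=E4 v1=G4 downbeat m3
bar 6: v0=E4 v1=B4 downbeat P5
bar 7: v0=D3 v1=B3 downbeat M6
bar 8: v0=C3 v1=C4 downbeat P8
  -> R2 @ bar 2 tick 0 v(0, 1): E3/G3 m3 -> G3/D4 P5 similar
  -> R2 @ bar 4 tick 0 v(0, 1): B3/G4 m6 -> D4/A4 P5 similar
  -> R7 @ bar 7 tick 0 v(0,): E4->D3 leap 14st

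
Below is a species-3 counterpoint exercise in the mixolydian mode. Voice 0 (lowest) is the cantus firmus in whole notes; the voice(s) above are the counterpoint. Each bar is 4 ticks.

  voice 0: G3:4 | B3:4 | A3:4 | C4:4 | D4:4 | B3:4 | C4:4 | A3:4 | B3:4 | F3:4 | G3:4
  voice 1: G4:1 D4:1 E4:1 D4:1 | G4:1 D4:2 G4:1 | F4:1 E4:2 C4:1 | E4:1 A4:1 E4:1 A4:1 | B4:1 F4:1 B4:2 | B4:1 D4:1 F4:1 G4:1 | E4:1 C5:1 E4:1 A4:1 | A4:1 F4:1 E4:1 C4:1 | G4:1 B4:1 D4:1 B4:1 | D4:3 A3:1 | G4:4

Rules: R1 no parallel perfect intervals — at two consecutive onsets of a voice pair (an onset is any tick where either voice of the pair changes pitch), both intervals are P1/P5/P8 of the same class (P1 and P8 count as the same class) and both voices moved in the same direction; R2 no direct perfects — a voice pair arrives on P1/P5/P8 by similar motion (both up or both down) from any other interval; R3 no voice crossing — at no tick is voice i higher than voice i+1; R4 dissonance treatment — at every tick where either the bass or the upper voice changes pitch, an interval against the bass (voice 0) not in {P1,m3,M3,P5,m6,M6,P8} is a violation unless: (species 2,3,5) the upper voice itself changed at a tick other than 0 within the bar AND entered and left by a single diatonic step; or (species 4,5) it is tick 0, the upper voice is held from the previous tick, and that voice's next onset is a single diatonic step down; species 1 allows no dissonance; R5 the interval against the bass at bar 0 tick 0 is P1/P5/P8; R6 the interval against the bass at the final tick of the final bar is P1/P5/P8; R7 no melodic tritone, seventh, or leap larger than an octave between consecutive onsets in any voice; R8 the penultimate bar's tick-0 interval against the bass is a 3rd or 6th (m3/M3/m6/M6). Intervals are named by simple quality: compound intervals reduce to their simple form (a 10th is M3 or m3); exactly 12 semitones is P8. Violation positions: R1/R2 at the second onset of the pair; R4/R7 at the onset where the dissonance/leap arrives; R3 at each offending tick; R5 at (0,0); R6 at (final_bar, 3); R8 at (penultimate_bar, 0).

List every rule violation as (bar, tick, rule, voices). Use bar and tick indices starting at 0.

bar 0: v0=G3 v1=G4 downbeat P8
bar 1: v0=B3 v1=G4 downbeat m6
bar 2: v0=A3 v1=F4 downbeat m6
bar 3: v0=C4 v1=E4 downbeat M3
bar 4: v0=D4 v1=B4 downbeat M6
bar 5: v0=B3 v1=B4 downbeat P8
bar 6: v0=C4 v1=E4 downbeat M3
bar 7: v0=A3 v1=A4 downbeat P8
bar 8: v0=B3 v1=G4 downbeat m6
bar 9: v0=F3 v1=D4 downbeat M6
bar 10: v0=G3 v1=G4 downbeat P8
  -> R7 @ bar 4 tick 1 v(1,): B4->F4 leap 6st
  -> R7 @ bar 4 tick 2 v(1,): F4->B4 leap 6st
  -> R4 @ bar 5 tick 2 v(0, 1): B3/F4 TT untreated
  -> R7 @ bar 9 tick 0 v(0,): B3->F3 leap 6st
  -> R2 @ bar 10 tick 0 v(0, 1): F3/A3 M3 -> G3/G4 P8 similar
  -> R7 @ bar 10 tick 0 v(1,): A3->G4 leap 10st

(4, 1, R7, (1,))
(4, 2, R7, (1,))
(5, 2, R4, (0, 1))
(9, 0, R7, (0,))
(10, 0, R2, (0, 1))
(10, 0, R7, (1,))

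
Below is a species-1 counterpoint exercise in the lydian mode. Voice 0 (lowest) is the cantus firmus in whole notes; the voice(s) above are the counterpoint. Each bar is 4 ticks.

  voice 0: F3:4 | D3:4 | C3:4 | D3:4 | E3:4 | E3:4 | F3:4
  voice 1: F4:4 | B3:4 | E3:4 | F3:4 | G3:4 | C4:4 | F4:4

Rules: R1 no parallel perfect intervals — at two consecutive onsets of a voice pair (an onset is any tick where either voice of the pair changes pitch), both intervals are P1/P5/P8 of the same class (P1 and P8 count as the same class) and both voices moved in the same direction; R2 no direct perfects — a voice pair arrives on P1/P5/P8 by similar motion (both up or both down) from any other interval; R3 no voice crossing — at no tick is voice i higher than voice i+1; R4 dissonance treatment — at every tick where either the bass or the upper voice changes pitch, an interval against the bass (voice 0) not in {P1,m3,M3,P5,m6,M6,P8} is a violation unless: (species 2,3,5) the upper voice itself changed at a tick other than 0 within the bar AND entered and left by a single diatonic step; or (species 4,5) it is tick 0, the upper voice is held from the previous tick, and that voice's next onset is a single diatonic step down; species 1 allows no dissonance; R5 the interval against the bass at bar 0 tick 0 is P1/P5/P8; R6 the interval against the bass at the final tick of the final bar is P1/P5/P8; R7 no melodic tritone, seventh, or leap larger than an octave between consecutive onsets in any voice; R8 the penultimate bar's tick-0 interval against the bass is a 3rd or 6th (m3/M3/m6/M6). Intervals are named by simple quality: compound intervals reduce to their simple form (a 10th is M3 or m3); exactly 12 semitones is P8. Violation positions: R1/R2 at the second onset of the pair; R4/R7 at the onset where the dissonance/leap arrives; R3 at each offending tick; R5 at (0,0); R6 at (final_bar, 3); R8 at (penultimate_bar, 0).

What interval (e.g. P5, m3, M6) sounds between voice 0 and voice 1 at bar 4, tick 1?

voice 0=E3 voice 1=G3 -> m3

m3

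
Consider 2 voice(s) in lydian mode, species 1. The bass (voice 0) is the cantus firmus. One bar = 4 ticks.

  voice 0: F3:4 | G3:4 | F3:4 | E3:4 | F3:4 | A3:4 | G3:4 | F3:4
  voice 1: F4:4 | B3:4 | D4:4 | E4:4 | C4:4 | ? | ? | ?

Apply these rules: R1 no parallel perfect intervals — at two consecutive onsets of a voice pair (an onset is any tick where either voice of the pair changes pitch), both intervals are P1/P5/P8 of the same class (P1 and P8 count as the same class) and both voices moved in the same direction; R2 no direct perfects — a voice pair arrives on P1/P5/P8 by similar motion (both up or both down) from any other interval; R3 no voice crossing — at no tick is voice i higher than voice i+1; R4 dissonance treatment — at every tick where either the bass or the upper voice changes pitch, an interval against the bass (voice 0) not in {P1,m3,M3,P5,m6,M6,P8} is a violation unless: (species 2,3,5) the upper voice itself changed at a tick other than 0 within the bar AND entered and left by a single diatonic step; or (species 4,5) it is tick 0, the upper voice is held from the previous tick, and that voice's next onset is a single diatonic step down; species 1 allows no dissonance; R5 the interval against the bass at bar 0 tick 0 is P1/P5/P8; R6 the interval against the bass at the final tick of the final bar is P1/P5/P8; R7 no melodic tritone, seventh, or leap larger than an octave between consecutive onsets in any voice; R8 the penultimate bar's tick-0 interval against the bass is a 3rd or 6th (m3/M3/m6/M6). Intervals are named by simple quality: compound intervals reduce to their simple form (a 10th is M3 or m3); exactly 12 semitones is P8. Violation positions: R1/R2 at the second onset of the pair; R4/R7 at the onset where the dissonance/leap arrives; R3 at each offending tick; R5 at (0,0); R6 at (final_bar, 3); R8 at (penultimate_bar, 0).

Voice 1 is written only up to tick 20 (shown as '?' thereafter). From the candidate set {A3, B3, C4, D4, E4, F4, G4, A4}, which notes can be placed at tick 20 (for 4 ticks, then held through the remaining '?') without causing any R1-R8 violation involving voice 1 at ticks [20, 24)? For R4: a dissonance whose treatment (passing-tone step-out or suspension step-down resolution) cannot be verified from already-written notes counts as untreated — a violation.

{A3, C4, F4}

A3: legal
B3: violates R4
C4: legal
D4: violates R4
E4: violates R1
F4: legal
G4: violates R4
A4: violates R2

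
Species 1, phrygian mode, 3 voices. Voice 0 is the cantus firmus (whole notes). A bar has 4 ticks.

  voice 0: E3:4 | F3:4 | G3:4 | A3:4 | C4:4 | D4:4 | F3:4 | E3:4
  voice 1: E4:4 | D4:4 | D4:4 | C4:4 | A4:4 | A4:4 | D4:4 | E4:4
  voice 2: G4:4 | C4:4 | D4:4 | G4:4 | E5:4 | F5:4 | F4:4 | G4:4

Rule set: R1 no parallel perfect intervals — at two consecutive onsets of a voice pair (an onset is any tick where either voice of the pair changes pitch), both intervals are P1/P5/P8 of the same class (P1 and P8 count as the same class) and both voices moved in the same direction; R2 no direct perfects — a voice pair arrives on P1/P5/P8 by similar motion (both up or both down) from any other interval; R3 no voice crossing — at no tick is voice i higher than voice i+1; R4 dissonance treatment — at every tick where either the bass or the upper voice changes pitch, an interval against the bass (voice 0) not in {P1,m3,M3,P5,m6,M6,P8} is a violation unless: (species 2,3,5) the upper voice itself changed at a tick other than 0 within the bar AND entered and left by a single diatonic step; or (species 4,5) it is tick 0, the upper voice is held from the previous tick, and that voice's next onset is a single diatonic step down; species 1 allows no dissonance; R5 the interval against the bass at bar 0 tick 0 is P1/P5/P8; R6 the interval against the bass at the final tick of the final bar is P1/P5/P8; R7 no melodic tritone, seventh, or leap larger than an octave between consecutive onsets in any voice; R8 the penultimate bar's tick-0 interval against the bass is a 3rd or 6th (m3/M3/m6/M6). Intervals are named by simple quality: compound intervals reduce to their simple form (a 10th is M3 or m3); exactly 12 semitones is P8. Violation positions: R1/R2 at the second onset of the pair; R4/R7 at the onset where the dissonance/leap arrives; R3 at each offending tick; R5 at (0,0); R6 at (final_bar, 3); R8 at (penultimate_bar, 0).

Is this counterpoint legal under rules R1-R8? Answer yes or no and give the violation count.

No (11 violations)

bar 0: v0=E3 v1=E4 v2=G4 (m3)
bar 1: v0=F3 v1=D4 v2=C4 (P5)
bar 2: v0=G3 v1=D4 v2=D4 (P5)
bar 3: v0=A3 v1=C4 v2=G4 (m7)
bar 4: v0=C4 v1=A4 v2=E5 (M3)
bar 5: v0=D4 v1=A4 v2=F5 (m3)
bar 6: v0=F3 v1=D4 v2=F4 (P8)
bar 7: v0=E3 v1=E4 v2=G4 (m3)
  R5 @ bar0.0: opens on m3
  R3 @ bar1.0: D4 above C4
  R3 @ bar1.1: D4 above C4
  R3 @ bar1.2: D4 above C4
  R3 @ bar1.3: D4 above C4
  R1 @ bar2.0: F3/C4 P5 -> G3/D4 P5 similar
  R4 @ bar3.0: A3/G4 m7 untreated
  R1 @ bar4.0: C4/G4 P5 -> A4/E5 P5 similar
  R2 @ bar6.0: D4/F5 m3 -> F3/F4 P8 similar
  R8 @ bar6.0: penult P8 not 3rd/6th
  R6 @ bar7.3: closes on m3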